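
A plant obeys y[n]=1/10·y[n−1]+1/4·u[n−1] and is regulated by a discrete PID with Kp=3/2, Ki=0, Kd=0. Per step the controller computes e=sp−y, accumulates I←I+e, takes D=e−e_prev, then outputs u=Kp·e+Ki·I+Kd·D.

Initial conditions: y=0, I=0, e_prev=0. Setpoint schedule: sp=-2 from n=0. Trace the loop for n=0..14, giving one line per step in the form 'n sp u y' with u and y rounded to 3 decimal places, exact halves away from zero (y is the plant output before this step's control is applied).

0 -2 -3.000 0.000
1 -2 -1.875 -0.750
2 -2 -2.184 -0.544
3 -2 -2.099 -0.600
4 -2 -2.123 -0.585
5 -2 -2.116 -0.589
6 -2 -2.118 -0.588
7 -2 -2.118 -0.588
8 -2 -2.118 -0.588
9 -2 -2.118 -0.588
10 -2 -2.118 -0.588
11 -2 -2.118 -0.588
12 -2 -2.118 -0.588
13 -2 -2.118 -0.588
14 -2 -2.118 -0.588

(exact arithmetic carried between steps; '≈' marks a value shown rounded to 6 d.p. or computed from one; I and e_prev carry over from the previous line; the table rounds u and y to 3 d.p., halves away from zero)
n=0: y=0, sp=-2, e=sp−y=-2; I=-2, D=e−e_prev=-2; u=3/2·(-2)+0·(-2)+0·(-2)=-3; next y=1/10·0+1/4·(-3)=-0.75
n=1: y=-0.75, sp=-2, e=sp−y=-1.25; I=-3.25, D=e−e_prev=0.75; u=3/2·(-1.25)+0·(-3.25)+0·0.75=-1.875; next y=1/10·(-0.75)+1/4·(-1.875)=-0.54375
n=2: y=-0.54375, sp=-2, e=sp−y=-1.45625; I=-4.70625, D=e−e_prev=-0.20625; u=3/2·(-1.45625)+0·(-4.70625)+0·(-0.20625)=-2.184375; next y=1/10·(-0.54375)+1/4·(-2.184375)≈-0.600469
n=3: y≈-0.600469, sp=-2, e=sp−y≈-1.399531; I≈-6.105781, D=e−e_prev≈0.056719; u=3/2·(-1.399531)+0·(-6.105781)+0·0.056719≈-2.099297; next y=1/10·(-0.600469)+1/4·(-2.099297)≈-0.584871
n=4: y≈-0.584871, sp=-2, e=sp−y≈-1.415129; I≈-7.520910, D=e−e_prev≈-0.015598; u=3/2·(-1.415129)+0·(-7.520910)+0·(-0.015598)≈-2.122693; next y=1/10·(-0.584871)+1/4·(-2.122693)≈-0.589160
n=5: y≈-0.589160, sp=-2, e=sp−y≈-1.410840; I≈-8.931750, D=e−e_prev≈0.004289; u=3/2·(-1.410840)+0·(-8.931750)+0·0.004289≈-2.116259; next y=1/10·(-0.589160)+1/4·(-2.116259)≈-0.587981
n=6: y≈-0.587981, sp=-2, e=sp−y≈-1.412019; I≈-10.343769, D=e−e_prev≈-0.001180; u=3/2·(-1.412019)+0·(-10.343769)+0·(-0.001180)≈-2.118029; next y=1/10·(-0.587981)+1/4·(-2.118029)≈-0.588305
n=7: y≈-0.588305, sp=-2, e=sp−y≈-1.411695; I≈-11.755464, D=e−e_prev≈0.000324; u=3/2·(-1.411695)+0·(-11.755464)+0·0.000324≈-2.117542; next y=1/10·(-0.588305)+1/4·(-2.117542)≈-0.588216
n=8: y≈-0.588216, sp=-2, e=sp−y≈-1.411784; I≈-13.167248, D=e−e_prev≈-0.000089; u=3/2·(-1.411784)+0·(-13.167248)+0·(-0.000089)≈-2.117676; next y=1/10·(-0.588216)+1/4·(-2.117676)≈-0.588241
n=9: y≈-0.588241, sp=-2, e=sp−y≈-1.411759; I≈-14.579007, D=e−e_prev≈0.000025; u=3/2·(-1.411759)+0·(-14.579007)+0·0.000025≈-2.117639; next y=1/10·(-0.588241)+1/4·(-2.117639)≈-0.588234
n=10: y≈-0.588234, sp=-2, e=sp−y≈-1.411766; I≈-15.990773, D=e−e_prev≈-0.000007; u=3/2·(-1.411766)+0·(-15.990773)+0·(-0.000007)≈-2.117649; next y=1/10·(-0.588234)+1/4·(-2.117649)≈-0.588236
n=11: y≈-0.588236, sp=-2, e=sp−y≈-1.411764; I≈-17.402537, D=e−e_prev≈0.000002; u=3/2·(-1.411764)+0·(-17.402537)+0·0.000002≈-2.117646; next y=1/10·(-0.588236)+1/4·(-2.117646)≈-0.588235
n=12: y≈-0.588235, sp=-2, e=sp−y≈-1.411765; I≈-18.814302, D=e−e_prev≈-0.000001; u=3/2·(-1.411765)+0·(-18.814302)+0·(-0.000001)≈-2.117647; next y=1/10·(-0.588235)+1/4·(-2.117647)≈-0.588235
n=13: y≈-0.588235, sp=-2, e=sp−y≈-1.411765; I≈-20.226067, D=e−e_prev≈0.000000; u=3/2·(-1.411765)+0·(-20.226067)+0·0.000000≈-2.117647; next y=1/10·(-0.588235)+1/4·(-2.117647)≈-0.588235
n=14: y≈-0.588235, sp=-2, e=sp−y≈-1.411765; I≈-21.637832, D=e−e_prev≈0.000000; u=3/2·(-1.411765)+0·(-21.637832)+0·0.000000≈-2.117647; next y=1/10·(-0.588235)+1/4·(-2.117647)≈-0.588235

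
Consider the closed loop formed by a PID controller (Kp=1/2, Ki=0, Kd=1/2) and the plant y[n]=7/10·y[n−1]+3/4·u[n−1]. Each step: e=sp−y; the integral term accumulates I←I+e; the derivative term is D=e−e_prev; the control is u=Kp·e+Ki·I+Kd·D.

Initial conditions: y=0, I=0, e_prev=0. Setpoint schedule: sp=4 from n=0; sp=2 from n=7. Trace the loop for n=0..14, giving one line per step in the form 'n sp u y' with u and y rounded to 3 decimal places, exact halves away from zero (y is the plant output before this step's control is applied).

0 4 4.000 0.000
1 4 -1.000 3.000
2 4 2.150 1.350
3 4 0.118 2.558
4 4 1.400 1.878
5 4 0.574 2.365
6 4 1.096 2.086
7 2 -1.240 2.283
8 2 1.473 0.668
9 2 -0.238 1.573
10 2 0.864 0.922
11 2 0.167 1.294
12 2 0.616 1.031
13 2 0.332 1.184
14 2 0.514 1.077

(exact arithmetic carried between steps; '≈' marks a value shown rounded to 6 d.p. or computed from one; I and e_prev carry over from the previous line; the table rounds u and y to 3 d.p., halves away from zero)
n=0: y=0, sp=4, e=sp−y=4; I=4, D=e−e_prev=4; u=1/2·4+0·4+1/2·4=4; next y=7/10·0+3/4·4=3
n=1: y=3, sp=4, e=sp−y=1; I=5, D=e−e_prev=-3; u=1/2·1+0·5+1/2·(-3)=-1; next y=7/10·3+3/4·(-1)=1.35
n=2: y=1.35, sp=4, e=sp−y=2.65; I=7.65, D=e−e_prev=1.65; u=1/2·2.65+0·7.65+1/2·1.65=2.15; next y=7/10·1.35+3/4·2.15=2.5575
n=3: y=2.5575, sp=4, e=sp−y=1.4425; I=9.0925, D=e−e_prev=-1.2075; u=1/2·1.4425+0·9.0925+1/2·(-1.2075)=0.1175; next y=7/10·2.5575+3/4·0.1175=1.878375
n=4: y=1.878375, sp=4, e=sp−y=2.121625; I=11.214125, D=e−e_prev=0.679125; u=1/2·2.121625+0·11.214125+1/2·0.679125=1.400375; next y=7/10·1.878375+3/4·1.400375≈2.365144
n=5: y≈2.365144, sp=4, e=sp−y≈1.634856; I≈12.848981, D=e−e_prev≈-0.486769; u=1/2·1.634856+0·12.848981+1/2·(-0.486769)≈0.574044; next y=7/10·2.365144+3/4·0.574044≈2.086133
n=6: y≈2.086133, sp=4, e=sp−y≈1.913867; I≈14.762848, D=e−e_prev≈0.279010; u=1/2·1.913867+0·14.762848+1/2·0.279010≈1.096438; next y=7/10·2.086133+3/4·1.096438≈2.282622
n=7: y≈2.282622, sp=2, e=sp−y≈-0.282622; I≈14.480226, D=e−e_prev≈-2.196489; u=1/2·(-0.282622)+0·14.480226+1/2·(-2.196489)≈-1.239556; next y=7/10·2.282622+3/4·(-1.239556)≈0.668169
n=8: y≈0.668169, sp=2, e=sp−y≈1.331831; I≈15.812057, D=e−e_prev≈1.614453; u=1/2·1.331831+0·15.812057+1/2·1.614453≈1.473142; next y=7/10·0.668169+3/4·1.473142≈1.572575
n=9: y≈1.572575, sp=2, e=sp−y≈0.427425; I≈16.239482, D=e−e_prev≈-0.904406; u=1/2·0.427425+0·16.239482+1/2·(-0.904406)≈-0.238490; next y=7/10·1.572575+3/4·(-0.238490)≈0.921935
n=10: y≈0.921935, sp=2, e=sp−y≈1.078065; I≈17.317547, D=e−e_prev≈0.650640; u=1/2·1.078065+0·17.317547+1/2·0.650640≈0.864353; next y=7/10·0.921935+3/4·0.864353≈1.293619
n=11: y≈1.293619, sp=2, e=sp−y≈0.706381; I≈18.023928, D=e−e_prev≈-0.371684; u=1/2·0.706381+0·18.023928+1/2·(-0.371684)≈0.167348; next y=7/10·1.293619+3/4·0.167348≈1.031045
n=12: y≈1.031045, sp=2, e=sp−y≈0.968955; I≈18.992884, D=e−e_prev≈0.262574; u=1/2·0.968955+0·18.992884+1/2·0.262574≈0.615765; next y=7/10·1.031045+3/4·0.615765≈1.183555
n=13: y≈1.183555, sp=2, e=sp−y≈0.816445; I≈19.809329, D=e−e_prev≈-0.152510; u=1/2·0.816445+0·19.809329+1/2·(-0.152510)≈0.331967; next y=7/10·1.183555+3/4·0.331967≈1.077464
n=14: y≈1.077464, sp=2, e=sp−y≈0.922536; I≈20.731865, D=e−e_prev≈0.106091; u=1/2·0.922536+0·20.731865+1/2·0.106091≈0.514313; next y=7/10·1.077464+3/4·0.514313≈1.139960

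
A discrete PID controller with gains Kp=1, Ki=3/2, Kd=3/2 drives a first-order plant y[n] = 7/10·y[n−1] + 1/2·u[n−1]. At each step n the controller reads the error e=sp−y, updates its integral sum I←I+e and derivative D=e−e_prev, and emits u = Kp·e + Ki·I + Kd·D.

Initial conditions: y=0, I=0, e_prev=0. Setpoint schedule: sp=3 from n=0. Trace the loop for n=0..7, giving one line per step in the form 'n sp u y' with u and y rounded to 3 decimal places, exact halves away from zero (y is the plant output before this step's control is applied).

(exact arithmetic carried between steps; '≈' marks a value shown rounded to 6 d.p. or computed from one; I and e_prev carry over from the previous line; the table rounds u and y to 3 d.p., halves away from zero)
n=0: y=0, sp=3, e=sp−y=3; I=3, D=e−e_prev=3; u=1·3+3/2·3+3/2·3=12; next y=7/10·0+1/2·12=6
n=1: y=6, sp=3, e=sp−y=-3; I=0, D=e−e_prev=-6; u=1·(-3)+3/2·0+3/2·(-6)=-12; next y=7/10·6+1/2·(-12)=-1.8
n=2: y=-1.8, sp=3, e=sp−y=4.8; I=4.8, D=e−e_prev=7.8; u=1·4.8+3/2·4.8+3/2·7.8=23.7; next y=7/10·(-1.8)+1/2·23.7=10.59
n=3: y=10.59, sp=3, e=sp−y=-7.59; I=-2.79, D=e−e_prev=-12.39; u=1·(-7.59)+3/2·(-2.79)+3/2·(-12.39)=-30.36; next y=7/10·10.59+1/2·(-30.36)=-7.767
n=4: y=-7.767, sp=3, e=sp−y=10.767; I=7.977, D=e−e_prev=18.357; u=1·10.767+3/2·7.977+3/2·18.357=50.268; next y=7/10·(-7.767)+1/2·50.268=19.6971
n=5: y=19.6971, sp=3, e=sp−y=-16.6971; I=-8.7201, D=e−e_prev=-27.4641; u=1·(-16.6971)+3/2·(-8.7201)+3/2·(-27.4641)=-70.9734; next y=7/10·19.6971+1/2·(-70.9734)=-21.69873
n=6: y=-21.69873, sp=3, e=sp−y=24.69873; I=15.97863, D=e−e_prev=41.39583; u=1·24.69873+3/2·15.97863+3/2·41.39583=110.76042; next y=7/10·(-21.69873)+1/2·110.76042=40.191099
n=7: y=40.191099, sp=3, e=sp−y=-37.191099; I=-21.212469, D=e−e_prev=-61.889829; u=1·(-37.191099)+3/2·(-21.212469)+3/2·(-61.889829)=-161.844546; next y=7/10·40.191099+1/2·(-161.844546)≈-52.788504

0 3 12.000 0.000
1 3 -12.000 6.000
2 3 23.700 -1.800
3 3 -30.360 10.590
4 3 50.268 -7.767
5 3 -70.973 19.697
6 3 110.760 -21.699
7 3 -161.845 40.191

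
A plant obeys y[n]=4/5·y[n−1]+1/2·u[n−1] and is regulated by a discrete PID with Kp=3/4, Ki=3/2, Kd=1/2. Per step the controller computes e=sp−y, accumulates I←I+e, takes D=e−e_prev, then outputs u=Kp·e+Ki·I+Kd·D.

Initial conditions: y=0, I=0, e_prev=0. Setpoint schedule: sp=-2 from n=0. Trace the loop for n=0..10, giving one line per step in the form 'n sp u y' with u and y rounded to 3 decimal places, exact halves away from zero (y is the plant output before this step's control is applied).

(exact arithmetic carried between steps; '≈' marks a value shown rounded to 6 d.p. or computed from one; I and e_prev carry over from the previous line; the table rounds u and y to 3 d.p., halves away from zero)
n=0: y=0, sp=-2, e=sp−y=-2; I=-2, D=e−e_prev=-2; u=3/4·(-2)+3/2·(-2)+1/2·(-2)=-5.5; next y=4/5·0+1/2·(-5.5)=-2.75
n=1: y=-2.75, sp=-2, e=sp−y=0.75; I=-1.25, D=e−e_prev=2.75; u=3/4·0.75+3/2·(-1.25)+1/2·2.75=0.0625; next y=4/5·(-2.75)+1/2·0.0625=-2.16875
n=2: y=-2.16875, sp=-2, e=sp−y=0.16875; I=-1.08125, D=e−e_prev=-0.58125; u=3/4·0.16875+3/2·(-1.08125)+1/2·(-0.58125)≈-1.785938; next y=4/5·(-2.16875)+1/2·(-1.785938)≈-2.627969
n=3: y≈-2.627969, sp=-2, e=sp−y≈0.627969; I≈-0.453281, D=e−e_prev≈0.459219; u=3/4·0.627969+3/2·(-0.453281)+1/2·0.459219≈0.020664; next y=4/5·(-2.627969)+1/2·0.020664≈-2.092043
n=4: y≈-2.092043, sp=-2, e=sp−y≈0.092043; I≈-0.361238, D=e−e_prev≈-0.535926; u=3/4·0.092043+3/2·(-0.361238)+1/2·(-0.535926)≈-0.740788; next y=4/5·(-2.092043)+1/2·(-0.740788)≈-2.044028
n=5: y≈-2.044028, sp=-2, e=sp−y≈0.044028; I≈-0.317210, D=e−e_prev≈-0.048015; u=3/4·0.044028+3/2·(-0.317210)+1/2·(-0.048015)≈-0.466801; next y=4/5·(-2.044028)+1/2·(-0.466801)≈-1.868623
n=6: y≈-1.868623, sp=-2, e=sp−y≈-0.131377; I≈-0.448587, D=e−e_prev≈-0.175405; u=3/4·(-0.131377)+3/2·(-0.448587)+1/2·(-0.175405)≈-0.859115; next y=4/5·(-1.868623)+1/2·(-0.859115)≈-1.924456
n=7: y≈-1.924456, sp=-2, e=sp−y≈-0.075544; I≈-0.524131, D=e−e_prev≈0.055833; u=3/4·(-0.075544)+3/2·(-0.524131)+1/2·0.055833≈-0.814937; next y=4/5·(-1.924456)+1/2·(-0.814937)≈-1.947034
n=8: y≈-1.947034, sp=-2, e=sp−y≈-0.052966; I≈-0.577097, D=e−e_prev≈0.022577; u=3/4·(-0.052966)+3/2·(-0.577097)+1/2·0.022577≈-0.894082; next y=4/5·(-1.947034)+1/2·(-0.894082)≈-2.004668
n=9: y≈-2.004668, sp=-2, e=sp−y≈0.004668; I≈-0.572429, D=e−e_prev≈0.057634; u=3/4·0.004668+3/2·(-0.572429)+1/2·0.057634≈-0.826326; next y=4/5·(-2.004668)+1/2·(-0.826326)≈-2.016897
n=10: y≈-2.016897, sp=-2, e=sp−y≈0.016897; I≈-0.555532, D=e−e_prev≈0.012230; u=3/4·0.016897+3/2·(-0.555532)+1/2·0.012230≈-0.814510; next y=4/5·(-2.016897)+1/2·(-0.814510)≈-2.020773

0 -2 -5.500 0.000
1 -2 0.063 -2.750
2 -2 -1.786 -2.169
3 -2 0.021 -2.628
4 -2 -0.741 -2.092
5 -2 -0.467 -2.044
6 -2 -0.859 -1.869
7 -2 -0.815 -1.924
8 -2 -0.894 -1.947
9 -2 -0.826 -2.005
10 -2 -0.815 -2.017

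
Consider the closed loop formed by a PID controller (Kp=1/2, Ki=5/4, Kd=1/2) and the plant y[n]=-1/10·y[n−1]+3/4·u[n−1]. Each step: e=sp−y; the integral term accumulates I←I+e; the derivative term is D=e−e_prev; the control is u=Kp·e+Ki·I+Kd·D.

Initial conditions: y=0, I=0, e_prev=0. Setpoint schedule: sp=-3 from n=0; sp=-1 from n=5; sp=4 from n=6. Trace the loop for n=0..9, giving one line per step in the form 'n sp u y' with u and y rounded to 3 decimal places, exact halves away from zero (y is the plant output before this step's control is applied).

0 -3 -6.750 0.000
1 -3 2.391 -5.063
2 -3 -14.126 2.299
3 -3 12.459 -10.825
4 -3 -32.138 10.427
5 -1 46.244 -25.146
6 4 -71.383 37.197
7 4 128.314 -57.257
8 4 -200.583 101.962
9 4 347.413 -160.634

(exact arithmetic carried between steps; '≈' marks a value shown rounded to 6 d.p. or computed from one; I and e_prev carry over from the previous line; the table rounds u and y to 3 d.p., halves away from zero)
n=0: y=0, sp=-3, e=sp−y=-3; I=-3, D=e−e_prev=-3; u=1/2·(-3)+5/4·(-3)+1/2·(-3)=-6.75; next y=-1/10·0+3/4·(-6.75)=-5.0625
n=1: y=-5.0625, sp=-3, e=sp−y=2.0625; I=-0.9375, D=e−e_prev=5.0625; u=1/2·2.0625+5/4·(-0.9375)+1/2·5.0625=2.390625; next y=-1/10·(-5.0625)+3/4·2.390625≈2.299219
n=2: y≈2.299219, sp=-3, e=sp−y≈-5.299219; I≈-6.236719, D=e−e_prev≈-7.361719; u=1/2·(-5.299219)+5/4·(-6.236719)+1/2·(-7.361719)≈-14.126367; next y=-1/10·2.299219+3/4·(-14.126367)≈-10.824697
n=3: y≈-10.824697, sp=-3, e=sp−y≈7.824697; I≈1.587979, D=e−e_prev≈13.123916; u=1/2·7.824697+5/4·1.587979+1/2·13.123916≈12.459280; next y=-1/10·(-10.824697)+3/4·12.459280≈10.426930
n=4: y≈10.426930, sp=-3, e=sp−y≈-13.426930; I≈-11.838951, D=e−e_prev≈-21.251627; u=1/2·(-13.426930)+5/4·(-11.838951)+1/2·(-21.251627)≈-32.137967; next y=-1/10·10.426930+3/4·(-32.137967)≈-25.146168
n=5: y≈-25.146168, sp=-1, e=sp−y≈24.146168; I≈12.307217, D=e−e_prev≈37.573098; u=1/2·24.146168+5/4·12.307217+1/2·37.573098≈46.243654; next y=-1/10·(-25.146168)+3/4·46.243654≈37.197358
n=6: y≈37.197358, sp=4, e=sp−y≈-33.197358; I≈-20.890140, D=e−e_prev≈-57.343526; u=1/2·(-33.197358)+5/4·(-20.890140)+1/2·(-57.343526)≈-71.383117; next y=-1/10·37.197358+3/4·(-71.383117)≈-57.257074
n=7: y≈-57.257074, sp=4, e=sp−y≈61.257074; I≈40.366933, D=e−e_prev≈94.454431; u=1/2·61.257074+5/4·40.366933+1/2·94.454431≈128.314419; next y=-1/10·(-57.257074)+3/4·128.314419≈101.961522
n=8: y≈101.961522, sp=4, e=sp−y≈-97.961522; I≈-57.594589, D=e−e_prev≈-159.218596; u=1/2·(-97.961522)+5/4·(-57.594589)+1/2·(-159.218596)≈-200.583294; next y=-1/10·101.961522+3/4·(-200.583294)≈-160.633623
n=9: y≈-160.633623, sp=4, e=sp−y≈164.633623; I≈107.039034, D=e−e_prev≈262.595145; u=1/2·164.633623+5/4·107.039034+1/2·262.595145≈347.413177; next y=-1/10·(-160.633623)+3/4·347.413177≈276.623245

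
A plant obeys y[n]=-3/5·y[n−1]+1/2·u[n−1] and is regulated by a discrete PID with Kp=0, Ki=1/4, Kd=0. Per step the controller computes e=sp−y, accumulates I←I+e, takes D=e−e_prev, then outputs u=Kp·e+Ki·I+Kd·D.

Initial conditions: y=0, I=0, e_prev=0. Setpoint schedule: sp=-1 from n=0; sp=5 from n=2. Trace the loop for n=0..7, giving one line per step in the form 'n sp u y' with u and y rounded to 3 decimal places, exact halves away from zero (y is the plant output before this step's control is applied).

0 -1 -0.250 0.000
1 -1 -0.469 -0.125
2 5 0.821 -0.159
3 5 1.945 0.506
4 5 3.027 0.669
5 5 3.999 1.113
6 5 4.916 1.332
7 5 5.752 1.659

(exact arithmetic carried between steps; '≈' marks a value shown rounded to 6 d.p. or computed from one; I and e_prev carry over from the previous line; the table rounds u and y to 3 d.p., halves away from zero)
n=0: y=0, sp=-1, e=sp−y=-1; I=-1, D=e−e_prev=-1; u=0·(-1)+1/4·(-1)+0·(-1)=-0.25; next y=-3/5·0+1/2·(-0.25)=-0.125
n=1: y=-0.125, sp=-1, e=sp−y=-0.875; I=-1.875, D=e−e_prev=0.125; u=0·(-0.875)+1/4·(-1.875)+0·0.125=-0.46875; next y=-3/5·(-0.125)+1/2·(-0.46875)=-0.159375
n=2: y=-0.159375, sp=5, e=sp−y=5.159375; I=3.284375, D=e−e_prev=6.034375; u=0·5.159375+1/4·3.284375+0·6.034375≈0.821094; next y=-3/5·(-0.159375)+1/2·0.821094≈0.506172
n=3: y≈0.506172, sp=5, e=sp−y≈4.493828; I≈7.778203, D=e−e_prev≈-0.665547; u=0·4.493828+1/4·7.778203+0·(-0.665547)≈1.944551; next y=-3/5·0.506172+1/2·1.944551≈0.668572
n=4: y≈0.668572, sp=5, e=sp−y≈4.331428; I≈12.109631, D=e−e_prev≈-0.162400; u=0·4.331428+1/4·12.109631+0·(-0.162400)≈3.027408; next y=-3/5·0.668572+1/2·3.027408≈1.112560
n=5: y≈1.112560, sp=5, e=sp−y≈3.887440; I≈15.997070, D=e−e_prev≈-0.443988; u=0·3.887440+1/4·15.997070+0·(-0.443988)≈3.999268; next y=-3/5·1.112560+1/2·3.999268≈1.332097
n=6: y≈1.332097, sp=5, e=sp−y≈3.667903; I≈19.664973, D=e−e_prev≈-0.219537; u=0·3.667903+1/4·19.664973+0·(-0.219537)≈4.916243; next y=-3/5·1.332097+1/2·4.916243≈1.658863
n=7: y≈1.658863, sp=5, e=sp−y≈3.341137; I≈23.006110, D=e−e_prev≈-0.326766; u=0·3.341137+1/4·23.006110+0·(-0.326766)≈5.751527; next y=-3/5·1.658863+1/2·5.751527≈1.880446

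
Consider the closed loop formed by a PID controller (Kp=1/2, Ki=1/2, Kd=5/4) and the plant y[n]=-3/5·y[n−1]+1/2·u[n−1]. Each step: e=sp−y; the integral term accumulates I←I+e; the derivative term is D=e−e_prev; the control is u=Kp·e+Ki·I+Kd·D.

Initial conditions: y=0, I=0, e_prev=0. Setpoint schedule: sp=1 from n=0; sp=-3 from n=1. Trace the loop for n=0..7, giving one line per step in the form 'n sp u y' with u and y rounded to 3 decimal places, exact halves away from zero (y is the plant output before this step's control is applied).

(exact arithmetic carried between steps; '≈' marks a value shown rounded to 6 d.p. or computed from one; I and e_prev carry over from the previous line; the table rounds u and y to 3 d.p., halves away from zero)
n=0: y=0, sp=1, e=sp−y=1; I=1, D=e−e_prev=1; u=1/2·1+1/2·1+5/4·1=2.25; next y=-3/5·0+1/2·2.25=1.125
n=1: y=1.125, sp=-3, e=sp−y=-4.125; I=-3.125, D=e−e_prev=-5.125; u=1/2·(-4.125)+1/2·(-3.125)+5/4·(-5.125)=-10.03125; next y=-3/5·1.125+1/2·(-10.03125)=-5.690625
n=2: y=-5.690625, sp=-3, e=sp−y=2.690625; I=-0.434375, D=e−e_prev=6.815625; u=1/2·2.690625+1/2·(-0.434375)+5/4·6.815625≈9.647656; next y=-3/5·(-5.690625)+1/2·9.647656≈8.238203
n=3: y≈8.238203, sp=-3, e=sp−y≈-11.238203; I≈-11.672578, D=e−e_prev≈-13.928828; u=1/2·(-11.238203)+1/2·(-11.672578)+5/4·(-13.928828)≈-28.866426; next y=-3/5·8.238203+1/2·(-28.866426)≈-19.376135
n=4: y≈-19.376135, sp=-3, e=sp−y≈16.376135; I≈4.703557, D=e−e_prev≈27.614338; u=1/2·16.376135+1/2·4.703557+5/4·27.614338≈45.057768; next y=-3/5·(-19.376135)+1/2·45.057768≈34.154565
n=5: y≈34.154565, sp=-3, e=sp−y≈-37.154565; I≈-32.451008, D=e−e_prev≈-53.530700; u=1/2·(-37.154565)+1/2·(-32.451008)+5/4·(-53.530700)≈-101.716161; next y=-3/5·34.154565+1/2·(-101.716161)≈-71.350820
n=6: y≈-71.350820, sp=-3, e=sp−y≈68.350820; I≈35.899811, D=e−e_prev≈105.505384; u=1/2·68.350820+1/2·35.899811+5/4·105.505384≈184.007046; next y=-3/5·(-71.350820)+1/2·184.007046≈134.814015
n=7: y≈134.814015, sp=-3, e=sp−y≈-137.814015; I≈-101.914203, D=e−e_prev≈-206.164834; u=1/2·(-137.814015)+1/2·(-101.914203)+5/4·(-206.164834)≈-377.570152; next y=-3/5·134.814015+1/2·(-377.570152)≈-269.673485

0 1 2.250 0.000
1 -3 -10.031 1.125
2 -3 9.648 -5.691
3 -3 -28.866 8.238
4 -3 45.058 -19.376
5 -3 -101.716 34.155
6 -3 184.007 -71.351
7 -3 -377.570 134.814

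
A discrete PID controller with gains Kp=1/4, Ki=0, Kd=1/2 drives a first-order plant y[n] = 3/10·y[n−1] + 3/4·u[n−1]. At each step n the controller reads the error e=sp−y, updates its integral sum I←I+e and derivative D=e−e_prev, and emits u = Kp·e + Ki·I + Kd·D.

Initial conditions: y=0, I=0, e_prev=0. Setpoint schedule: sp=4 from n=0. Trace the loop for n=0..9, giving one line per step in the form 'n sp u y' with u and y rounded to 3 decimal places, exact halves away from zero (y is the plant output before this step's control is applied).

0 4 3.000 0.000
1 4 -0.688 2.250
2 4 2.005 0.159
3 4 -0.084 1.552
4 4 1.474 0.402
5 4 0.281 1.226
6 4 1.179 0.579
7 4 0.496 1.058
8 4 1.012 0.689
9 4 0.620 0.966

(exact arithmetic carried between steps; '≈' marks a value shown rounded to 6 d.p. or computed from one; I and e_prev carry over from the previous line; the table rounds u and y to 3 d.p., halves away from zero)
n=0: y=0, sp=4, e=sp−y=4; I=4, D=e−e_prev=4; u=1/4·4+0·4+1/2·4=3; next y=3/10·0+3/4·3=2.25
n=1: y=2.25, sp=4, e=sp−y=1.75; I=5.75, D=e−e_prev=-2.25; u=1/4·1.75+0·5.75+1/2·(-2.25)=-0.6875; next y=3/10·2.25+3/4·(-0.6875)=0.159375
n=2: y=0.159375, sp=4, e=sp−y=3.840625; I=9.590625, D=e−e_prev=2.090625; u=1/4·3.840625+0·9.590625+1/2·2.090625≈2.005469; next y=3/10·0.159375+3/4·2.005469≈1.551914
n=3: y≈1.551914, sp=4, e=sp−y≈2.448086; I≈12.038711, D=e−e_prev≈-1.392539; u=1/4·2.448086+0·12.038711+1/2·(-1.392539)≈-0.084248; next y=3/10·1.551914+3/4·(-0.084248)≈0.402388
n=4: y≈0.402388, sp=4, e=sp−y≈3.597612; I≈15.636323, D=e−e_prev≈1.149526; u=1/4·3.597612+0·15.636323+1/2·1.149526≈1.474166; next y=3/10·0.402388+3/4·1.474166≈1.226341
n=5: y≈1.226341, sp=4, e=sp−y≈2.773659; I≈18.409982, D=e−e_prev≈-0.823953; u=1/4·2.773659+0·18.409982+1/2·(-0.823953)≈0.281438; next y=3/10·1.226341+3/4·0.281438≈0.578981
n=6: y≈0.578981, sp=4, e=sp−y≈3.421019; I≈21.831001, D=e−e_prev≈0.647360; u=1/4·3.421019+0·21.831001+1/2·0.647360≈1.178935; next y=3/10·0.578981+3/4·1.178935≈1.057895
n=7: y≈1.057895, sp=4, e=sp−y≈2.942105; I≈24.773105, D=e−e_prev≈-0.478914; u=1/4·2.942105+0·24.773105+1/2·(-0.478914)≈0.496069; next y=3/10·1.057895+3/4·0.496069≈0.689420
n=8: y≈0.689420, sp=4, e=sp−y≈3.310580; I≈28.083685, D=e−e_prev≈0.368475; u=1/4·3.310580+0·28.083685+1/2·0.368475≈1.011882; next y=3/10·0.689420+3/4·1.011882≈0.965738
n=9: y≈0.965738, sp=4, e=sp−y≈3.034262; I≈31.117947, D=e−e_prev≈-0.276317; u=1/4·3.034262+0·31.117947+1/2·(-0.276317)≈0.620407; next y=3/10·0.965738+3/4·0.620407≈0.755026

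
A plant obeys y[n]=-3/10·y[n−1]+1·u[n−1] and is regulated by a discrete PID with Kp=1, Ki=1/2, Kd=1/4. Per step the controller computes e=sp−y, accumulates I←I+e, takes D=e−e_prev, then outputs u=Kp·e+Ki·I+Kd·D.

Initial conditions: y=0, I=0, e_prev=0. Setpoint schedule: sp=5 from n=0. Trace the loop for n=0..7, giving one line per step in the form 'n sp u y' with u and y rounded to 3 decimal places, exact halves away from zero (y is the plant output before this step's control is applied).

(exact arithmetic carried between steps; '≈' marks a value shown rounded to 6 d.p. or computed from one; I and e_prev carry over from the previous line; the table rounds u and y to 3 d.p., halves away from zero)
n=0: y=0, sp=5, e=sp−y=5; I=5, D=e−e_prev=5; u=1·5+1/2·5+1/4·5=8.75; next y=-3/10·0+1·8.75=8.75
n=1: y=8.75, sp=5, e=sp−y=-3.75; I=1.25, D=e−e_prev=-8.75; u=1·(-3.75)+1/2·1.25+1/4·(-8.75)=-5.3125; next y=-3/10·8.75+1·(-5.3125)=-7.9375
n=2: y=-7.9375, sp=5, e=sp−y=12.9375; I=14.1875, D=e−e_prev=16.6875; u=1·12.9375+1/2·14.1875+1/4·16.6875=24.203125; next y=-3/10·(-7.9375)+1·24.203125=26.584375
n=3: y=26.584375, sp=5, e=sp−y=-21.584375; I=-7.396875, D=e−e_prev=-34.521875; u=1·(-21.584375)+1/2·(-7.396875)+1/4·(-34.521875)≈-33.913281; next y=-3/10·26.584375+1·(-33.913281)≈-41.888594
n=4: y≈-41.888594, sp=5, e=sp−y≈46.888594; I≈39.491719, D=e−e_prev≈68.472969; u=1·46.888594+1/2·39.491719+1/4·68.472969≈83.752695; next y=-3/10·(-41.888594)+1·83.752695≈96.319273
n=5: y≈96.319273, sp=5, e=sp−y≈-91.319273; I≈-51.827555, D=e−e_prev≈-138.207867; u=1·(-91.319273)+1/2·(-51.827555)+1/4·(-138.207867)≈-151.785018; next y=-3/10·96.319273+1·(-151.785018)≈-180.680800
n=6: y≈-180.680800, sp=5, e=sp−y≈185.680800; I≈133.853245, D=e−e_prev≈277.000073; u=1·185.680800+1/2·133.853245+1/4·277.000073≈321.857440; next y=-3/10·(-180.680800)+1·321.857440≈376.061680
n=7: y≈376.061680, sp=5, e=sp−y≈-371.061680; I≈-237.208435, D=e−e_prev≈-556.742480; u=1·(-371.061680)+1/2·(-237.208435)+1/4·(-556.742480)≈-628.851518; next y=-3/10·376.061680+1·(-628.851518)≈-741.670022

0 5 8.750 0.000
1 5 -5.313 8.750
2 5 24.203 -7.938
3 5 -33.913 26.584
4 5 83.753 -41.889
5 5 -151.785 96.319
6 5 321.857 -180.681
7 5 -628.852 376.062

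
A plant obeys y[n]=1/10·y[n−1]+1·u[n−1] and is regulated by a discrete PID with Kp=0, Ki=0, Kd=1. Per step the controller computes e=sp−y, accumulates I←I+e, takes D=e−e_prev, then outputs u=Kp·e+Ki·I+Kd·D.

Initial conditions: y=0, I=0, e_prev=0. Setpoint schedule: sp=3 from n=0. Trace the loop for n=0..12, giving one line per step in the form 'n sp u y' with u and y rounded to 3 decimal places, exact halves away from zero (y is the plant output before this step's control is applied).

(exact arithmetic carried between steps; '≈' marks a value shown rounded to 6 d.p. or computed from one; I and e_prev carry over from the previous line; the table rounds u and y to 3 d.p., halves away from zero)
n=0: y=0, sp=3, e=sp−y=3; I=3, D=e−e_prev=3; u=0·3+0·3+1·3=3; next y=1/10·0+1·3=3
n=1: y=3, sp=3, e=sp−y=0; I=3, D=e−e_prev=-3; u=0·0+0·3+1·(-3)=-3; next y=1/10·3+1·(-3)=-2.7
n=2: y=-2.7, sp=3, e=sp−y=5.7; I=8.7, D=e−e_prev=5.7; u=0·5.7+0·8.7+1·5.7=5.7; next y=1/10·(-2.7)+1·5.7=5.43
n=3: y=5.43, sp=3, e=sp−y=-2.43; I=6.27, D=e−e_prev=-8.13; u=0·(-2.43)+0·6.27+1·(-8.13)=-8.13; next y=1/10·5.43+1·(-8.13)=-7.587
n=4: y=-7.587, sp=3, e=sp−y=10.587; I=16.857, D=e−e_prev=13.017; u=0·10.587+0·16.857+1·13.017=13.017; next y=1/10·(-7.587)+1·13.017=12.2583
n=5: y=12.2583, sp=3, e=sp−y=-9.2583; I=7.5987, D=e−e_prev=-19.8453; u=0·(-9.2583)+0·7.5987+1·(-19.8453)=-19.8453; next y=1/10·12.2583+1·(-19.8453)=-18.61947
n=6: y=-18.61947, sp=3, e=sp−y=21.61947; I=29.21817, D=e−e_prev=30.87777; u=0·21.61947+0·29.21817+1·30.87777=30.87777; next y=1/10·(-18.61947)+1·30.87777=29.015823
n=7: y=29.015823, sp=3, e=sp−y=-26.015823; I=3.202347, D=e−e_prev=-47.635293; u=0·(-26.015823)+0·3.202347+1·(-47.635293)=-47.635293; next y=1/10·29.015823+1·(-47.635293)≈-44.733711
n=8: y≈-44.733711, sp=3, e=sp−y≈47.733711; I≈50.936058, D=e−e_prev≈73.749534; u=0·47.733711+0·50.936058+1·73.749534≈73.749534; next y=1/10·(-44.733711)+1·73.749534≈69.276163
n=9: y≈69.276163, sp=3, e=sp−y≈-66.276163; I≈-15.340105, D=e−e_prev≈-114.009873; u=0·(-66.276163)+0·(-15.340105)+1·(-114.009873)≈-114.009873; next y=1/10·69.276163+1·(-114.009873)≈-107.082257
n=10: y≈-107.082257, sp=3, e=sp−y≈110.082257; I≈94.742152, D=e−e_prev≈176.358420; u=0·110.082257+0·94.742152+1·176.358420≈176.358420; next y=1/10·(-107.082257)+1·176.358420≈165.650194
n=11: y≈165.650194, sp=3, e=sp−y≈-162.650194; I≈-67.908042, D=e−e_prev≈-272.732451; u=0·(-162.650194)+0·(-67.908042)+1·(-272.732451)≈-272.732451; next y=1/10·165.650194+1·(-272.732451)≈-256.167432
n=12: y≈-256.167432, sp=3, e=sp−y≈259.167432; I≈191.259390, D=e−e_prev≈421.817626; u=0·259.167432+0·191.259390+1·421.817626≈421.817626; next y=1/10·(-256.167432)+1·421.817626≈396.200882

0 3 3.000 0.000
1 3 -3.000 3.000
2 3 5.700 -2.700
3 3 -8.130 5.430
4 3 13.017 -7.587
5 3 -19.845 12.258
6 3 30.878 -18.619
7 3 -47.635 29.016
8 3 73.750 -44.734
9 3 -114.010 69.276
10 3 176.358 -107.082
11 3 -272.732 165.650
12 3 421.818 -256.167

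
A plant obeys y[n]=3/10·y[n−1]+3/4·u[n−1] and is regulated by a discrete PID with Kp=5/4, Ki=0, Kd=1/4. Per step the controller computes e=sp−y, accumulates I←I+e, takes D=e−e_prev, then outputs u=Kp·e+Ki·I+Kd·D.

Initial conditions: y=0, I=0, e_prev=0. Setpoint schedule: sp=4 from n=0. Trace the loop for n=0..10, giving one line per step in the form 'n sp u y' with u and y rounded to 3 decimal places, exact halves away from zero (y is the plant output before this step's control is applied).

(exact arithmetic carried between steps; '≈' marks a value shown rounded to 6 d.p. or computed from one; I and e_prev carry over from the previous line; the table rounds u and y to 3 d.p., halves away from zero)
n=0: y=0, sp=4, e=sp−y=4; I=4, D=e−e_prev=4; u=5/4·4+0·4+1/4·4=6; next y=3/10·0+3/4·6=4.5
n=1: y=4.5, sp=4, e=sp−y=-0.5; I=3.5, D=e−e_prev=-4.5; u=5/4·(-0.5)+0·3.5+1/4·(-4.5)=-1.75; next y=3/10·4.5+3/4·(-1.75)=0.0375
n=2: y=0.0375, sp=4, e=sp−y=3.9625; I=7.4625, D=e−e_prev=4.4625; u=5/4·3.9625+0·7.4625+1/4·4.4625=6.06875; next y=3/10·0.0375+3/4·6.06875≈4.562813
n=3: y≈4.562813, sp=4, e=sp−y≈-0.562813; I≈6.899688, D=e−e_prev≈-4.525313; u=5/4·(-0.562813)+0·6.899688+1/4·(-4.525313)≈-1.834844; next y=3/10·4.562813+3/4·(-1.834844)≈-0.007289
n=4: y≈-0.007289, sp=4, e=sp−y≈4.007289; I≈10.906977, D=e−e_prev≈4.570102; u=5/4·4.007289+0·10.906977+1/4·4.570102≈6.151637; next y=3/10·(-0.007289)+3/4·6.151637≈4.611541
n=5: y≈4.611541, sp=4, e=sp−y≈-0.611541; I≈10.295436, D=e−e_prev≈-4.618830; u=5/4·(-0.611541)+0·10.295436+1/4·(-4.618830)≈-1.919133; next y=3/10·4.611541+3/4·(-1.919133)≈-0.055888
n=6: y≈-0.055888, sp=4, e=sp−y≈4.055888; I≈14.351324, D=e−e_prev≈4.667429; u=5/4·4.055888+0·14.351324+1/4·4.667429≈6.236717; next y=3/10·(-0.055888)+3/4·6.236717≈4.660771
n=7: y≈4.660771, sp=4, e=sp−y≈-0.660771; I≈13.690552, D=e−e_prev≈-4.716659; u=5/4·(-0.660771)+0·13.690552+1/4·(-4.716659)≈-2.005129; next y=3/10·4.660771+3/4·(-2.005129)≈-0.105615
n=8: y≈-0.105615, sp=4, e=sp−y≈4.105615; I≈17.796168, D=e−e_prev≈4.766387; u=5/4·4.105615+0·17.796168+1/4·4.766387≈6.323616; next y=3/10·(-0.105615)+3/4·6.323616≈4.711027
n=9: y≈4.711027, sp=4, e=sp−y≈-0.711027; I≈17.085140, D=e−e_prev≈-4.816643; u=5/4·(-0.711027)+0·17.085140+1/4·(-4.816643)≈-2.092945; next y=3/10·4.711027+3/4·(-2.092945)≈-0.156400
n=10: y≈-0.156400, sp=4, e=sp−y≈4.156400; I≈21.241541, D=e−e_prev≈4.867428; u=5/4·4.156400+0·21.241541+1/4·4.867428≈6.412357; next y=3/10·(-0.156400)+3/4·6.412357≈4.762348

0 4 6.000 0.000
1 4 -1.750 4.500
2 4 6.069 0.038
3 4 -1.835 4.563
4 4 6.152 -0.007
5 4 -1.919 4.612
6 4 6.237 -0.056
7 4 -2.005 4.661
8 4 6.324 -0.106
9 4 -2.093 4.711
10 4 6.412 -0.156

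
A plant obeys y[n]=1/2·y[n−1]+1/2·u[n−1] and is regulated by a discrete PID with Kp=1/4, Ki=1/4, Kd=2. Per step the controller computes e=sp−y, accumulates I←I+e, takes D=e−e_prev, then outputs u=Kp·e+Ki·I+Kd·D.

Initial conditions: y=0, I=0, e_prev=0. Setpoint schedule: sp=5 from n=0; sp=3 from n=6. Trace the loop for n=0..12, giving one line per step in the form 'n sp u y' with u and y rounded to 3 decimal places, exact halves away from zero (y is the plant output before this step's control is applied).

0 5 12.500 0.000
1 5 -11.875 6.250
2 5 22.969 -2.813
3 5 -25.430 10.078
4 5 43.467 -7.676
5 5 -52.800 17.896
6 3 78.488 -17.452
7 3 -103.020 30.518
8 3 152.963 -36.251
9 3 -207.280 58.356
10 3 300.141 -74.462
11 3 -414.384 112.839
12 3 591.788 -150.772

(exact arithmetic carried between steps; '≈' marks a value shown rounded to 6 d.p. or computed from one; I and e_prev carry over from the previous line; the table rounds u and y to 3 d.p., halves away from zero)
n=0: y=0, sp=5, e=sp−y=5; I=5, D=e−e_prev=5; u=1/4·5+1/4·5+2·5=12.5; next y=1/2·0+1/2·12.5=6.25
n=1: y=6.25, sp=5, e=sp−y=-1.25; I=3.75, D=e−e_prev=-6.25; u=1/4·(-1.25)+1/4·3.75+2·(-6.25)=-11.875; next y=1/2·6.25+1/2·(-11.875)=-2.8125
n=2: y=-2.8125, sp=5, e=sp−y=7.8125; I=11.5625, D=e−e_prev=9.0625; u=1/4·7.8125+1/4·11.5625+2·9.0625=22.96875; next y=1/2·(-2.8125)+1/2·22.96875=10.078125
n=3: y=10.078125, sp=5, e=sp−y=-5.078125; I=6.484375, D=e−e_prev=-12.890625; u=1/4·(-5.078125)+1/4·6.484375+2·(-12.890625)≈-25.429688; next y=1/2·10.078125+1/2·(-25.429688)≈-7.675781
n=4: y≈-7.675781, sp=5, e=sp−y≈12.675781; I≈19.160156, D=e−e_prev≈17.753906; u=1/4·12.675781+1/4·19.160156+2·17.753906≈43.466797; next y=1/2·(-7.675781)+1/2·43.466797≈17.895508
n=5: y≈17.895508, sp=5, e=sp−y≈-12.895508; I≈6.264648, D=e−e_prev≈-25.571289; u=1/4·(-12.895508)+1/4·6.264648+2·(-25.571289)≈-52.800293; next y=1/2·17.895508+1/2·(-52.800293)≈-17.452393
n=6: y≈-17.452393, sp=3, e=sp−y≈20.452393; I≈26.717041, D=e−e_prev≈33.347900; u=1/4·20.452393+1/4·26.717041+2·33.347900≈78.488159; next y=1/2·(-17.452393)+1/2·78.488159≈30.517883
n=7: y≈30.517883, sp=3, e=sp−y≈-27.517883; I≈-0.800842, D=e−e_prev≈-47.970276; u=1/4·(-27.517883)+1/4·(-0.800842)+2·(-47.970276)≈-103.020233; next y=1/2·30.517883+1/2·(-103.020233)≈-36.251175
n=8: y≈-36.251175, sp=3, e=sp−y≈39.251175; I≈38.450333, D=e−e_prev≈66.769058; u=1/4·39.251175+1/4·38.450333+2·66.769058≈152.963493; next y=1/2·(-36.251175)+1/2·152.963493≈58.356159
n=9: y≈58.356159, sp=3, e=sp−y≈-55.356159; I≈-16.905827, D=e−e_prev≈-94.607334; u=1/4·(-55.356159)+1/4·(-16.905827)+2·(-94.607334)≈-207.280165; next y=1/2·58.356159+1/2·(-207.280165)≈-74.462003
n=10: y≈-74.462003, sp=3, e=sp−y≈77.462003; I≈60.556176, D=e−e_prev≈132.818162; u=1/4·77.462003+1/4·60.556176+2·132.818162≈300.140869; next y=1/2·(-74.462003)+1/2·300.140869≈112.839433
n=11: y≈112.839433, sp=3, e=sp−y≈-109.839433; I≈-49.283257, D=e−e_prev≈-187.301436; u=1/4·(-109.839433)+1/4·(-49.283257)+2·(-187.301436)≈-414.383544; next y=1/2·112.839433+1/2·(-414.383544)≈-150.772055
n=12: y≈-150.772055, sp=3, e=sp−y≈153.772055; I≈104.488799, D=e−e_prev≈263.611488; u=1/4·153.772055+1/4·104.488799+2·263.611488≈591.788190; next y=1/2·(-150.772055)+1/2·591.788190≈220.508067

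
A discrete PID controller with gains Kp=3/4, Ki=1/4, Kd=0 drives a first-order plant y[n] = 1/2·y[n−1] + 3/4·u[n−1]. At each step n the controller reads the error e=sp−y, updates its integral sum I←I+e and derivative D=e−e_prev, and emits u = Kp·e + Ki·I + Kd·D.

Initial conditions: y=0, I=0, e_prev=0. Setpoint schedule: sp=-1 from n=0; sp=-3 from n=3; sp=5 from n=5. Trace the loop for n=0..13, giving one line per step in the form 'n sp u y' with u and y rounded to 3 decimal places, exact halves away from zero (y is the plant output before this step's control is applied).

(exact arithmetic carried between steps; '≈' marks a value shown rounded to 6 d.p. or computed from one; I and e_prev carry over from the previous line; the table rounds u and y to 3 d.p., halves away from zero)
n=0: y=0, sp=-1, e=sp−y=-1; I=-1, D=e−e_prev=-1; u=3/4·(-1)+1/4·(-1)+0·(-1)=-1; next y=1/2·0+3/4·(-1)=-0.75
n=1: y=-0.75, sp=-1, e=sp−y=-0.25; I=-1.25, D=e−e_prev=0.75; u=3/4·(-0.25)+1/4·(-1.25)+0·0.75=-0.5; next y=1/2·(-0.75)+3/4·(-0.5)=-0.75
n=2: y=-0.75, sp=-1, e=sp−y=-0.25; I=-1.5, D=e−e_prev=0; u=3/4·(-0.25)+1/4·(-1.5)+0·0=-0.5625; next y=1/2·(-0.75)+3/4·(-0.5625)=-0.796875
n=3: y=-0.796875, sp=-3, e=sp−y=-2.203125; I=-3.703125, D=e−e_prev=-1.953125; u=3/4·(-2.203125)+1/4·(-3.703125)+0·(-1.953125)=-2.578125; next y=1/2·(-0.796875)+3/4·(-2.578125)≈-2.332031
n=4: y≈-2.332031, sp=-3, e=sp−y≈-0.667969; I≈-4.371094, D=e−e_prev≈1.535156; u=3/4·(-0.667969)+1/4·(-4.371094)+0·1.535156≈-1.59375; next y=1/2·(-2.332031)+3/4·(-1.59375)≈-2.361328
n=5: y≈-2.361328, sp=5, e=sp−y≈7.361328; I≈2.990234, D=e−e_prev≈8.029297; u=3/4·7.361328+1/4·2.990234+0·8.029297≈6.268555; next y=1/2·(-2.361328)+3/4·6.268555≈3.520752
n=6: y≈3.520752, sp=5, e=sp−y≈1.479248; I≈4.469482, D=e−e_prev≈-5.882080; u=3/4·1.479248+1/4·4.469482+0·(-5.882080)≈2.226807; next y=1/2·3.520752+3/4·2.226807≈3.430481
n=7: y≈3.430481, sp=5, e=sp−y≈1.569519; I≈6.039001, D=e−e_prev≈0.090271; u=3/4·1.569519+1/4·6.039001+0·0.090271≈2.686890; next y=1/2·3.430481+3/4·2.686890≈3.730408
n=8: y≈3.730408, sp=5, e=sp−y≈1.269592; I≈7.308594, D=e−e_prev≈-0.299927; u=3/4·1.269592+1/4·7.308594+0·(-0.299927)≈2.779343; next y=1/2·3.730408+3/4·2.779343≈3.949711
n=9: y≈3.949711, sp=5, e=sp−y≈1.050289; I≈8.358883, D=e−e_prev≈-0.219303; u=3/4·1.050289+1/4·8.358883+0·(-0.219303)≈2.877438; next y=1/2·3.949711+3/4·2.877438≈4.132934
n=10: y≈4.132934, sp=5, e=sp−y≈0.867066; I≈9.225949, D=e−e_prev≈-0.183223; u=3/4·0.867066+1/4·9.225949+0·(-0.183223)≈2.956787; next y=1/2·4.132934+3/4·2.956787≈4.284057
n=11: y≈4.284057, sp=5, e=sp−y≈0.715943; I≈9.941892, D=e−e_prev≈-0.151124; u=3/4·0.715943+1/4·9.941892+0·(-0.151124)≈3.022430; next y=1/2·4.284057+3/4·3.022430≈4.408851
n=12: y≈4.408851, sp=5, e=sp−y≈0.591149; I≈10.533041, D=e−e_prev≈-0.124794; u=3/4·0.591149+1/4·10.533041+0·(-0.124794)≈3.076622; next y=1/2·4.408851+3/4·3.076622≈4.511892
n=13: y≈4.511892, sp=5, e=sp−y≈0.488108; I≈11.021149, D=e−e_prev≈-0.103041; u=3/4·0.488108+1/4·11.021149+0·(-0.103041)≈3.121368; next y=1/2·4.511892+3/4·3.121368≈4.596972

0 -1 -1.000 0.000
1 -1 -0.500 -0.750
2 -1 -0.563 -0.750
3 -3 -2.578 -0.797
4 -3 -1.594 -2.332
5 5 6.269 -2.361
6 5 2.227 3.521
7 5 2.687 3.430
8 5 2.779 3.730
9 5 2.877 3.950
10 5 2.957 4.133
11 5 3.022 4.284
12 5 3.077 4.409
13 5 3.121 4.512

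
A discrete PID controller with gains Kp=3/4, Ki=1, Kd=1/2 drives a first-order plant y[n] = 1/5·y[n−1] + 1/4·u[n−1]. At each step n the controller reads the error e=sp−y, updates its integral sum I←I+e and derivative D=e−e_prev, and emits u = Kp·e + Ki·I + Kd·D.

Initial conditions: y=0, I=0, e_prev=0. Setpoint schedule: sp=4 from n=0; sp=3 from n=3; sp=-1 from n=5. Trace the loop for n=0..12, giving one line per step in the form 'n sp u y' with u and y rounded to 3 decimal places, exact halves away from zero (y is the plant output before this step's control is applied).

(exact arithmetic carried between steps; '≈' marks a value shown rounded to 6 d.p. or computed from one; I and e_prev carry over from the previous line; the table rounds u and y to 3 d.p., halves away from zero)
n=0: y=0, sp=4, e=sp−y=4; I=4, D=e−e_prev=4; u=3/4·4+1·4+1/2·4=9; next y=1/5·0+1/4·9=2.25
n=1: y=2.25, sp=4, e=sp−y=1.75; I=5.75, D=e−e_prev=-2.25; u=3/4·1.75+1·5.75+1/2·(-2.25)=5.9375; next y=1/5·2.25+1/4·5.9375=1.934375
n=2: y=1.934375, sp=4, e=sp−y=2.065625; I=7.815625, D=e−e_prev=0.315625; u=3/4·2.065625+1·7.815625+1/2·0.315625≈9.522656; next y=1/5·1.934375+1/4·9.522656≈2.767539
n=3: y≈2.767539, sp=3, e=sp−y≈0.232461; I≈8.048086, D=e−e_prev≈-1.833164; u=3/4·0.232461+1·8.048086+1/2·(-1.833164)≈7.305850; next y=1/5·2.767539+1/4·7.305850≈2.379970
n=4: y≈2.379970, sp=3, e=sp−y≈0.620030; I≈8.668116, D=e−e_prev≈0.387569; u=3/4·0.620030+1·8.668116+1/2·0.387569≈9.326922; next y=1/5·2.379970+1/4·9.326922≈2.807725
n=5: y≈2.807725, sp=-1, e=sp−y≈-3.807725; I≈4.860391, D=e−e_prev≈-4.427754; u=3/4·(-3.807725)+1·4.860391+1/2·(-4.427754)≈-0.209280; next y=1/5·2.807725+1/4·(-0.209280)≈0.509225
n=6: y≈0.509225, sp=-1, e=sp−y≈-1.509225; I≈3.351166, D=e−e_prev≈2.298500; u=3/4·(-1.509225)+1·3.351166+1/2·2.298500≈3.368497; next y=1/5·0.509225+1/4·3.368497≈0.943969
n=7: y≈0.943969, sp=-1, e=sp−y≈-1.943969; I≈1.407197, D=e−e_prev≈-0.434744; u=3/4·(-1.943969)+1·1.407197+1/2·(-0.434744)≈-0.268152; next y=1/5·0.943969+1/4·(-0.268152)≈0.121756
n=8: y≈0.121756, sp=-1, e=sp−y≈-1.121756; I≈0.285441, D=e−e_prev≈0.822214; u=3/4·(-1.121756)+1·0.285441+1/2·0.822214≈-0.144769; next y=1/5·0.121756+1/4·(-0.144769)≈-0.011841
n=9: y≈-0.011841, sp=-1, e=sp−y≈-0.988159; I≈-0.702718, D=e−e_prev≈0.133597; u=3/4·(-0.988159)+1·(-0.702718)+1/2·0.133597≈-1.377039; next y=1/5·(-0.011841)+1/4·(-1.377039)≈-0.346628
n=10: y≈-0.346628, sp=-1, e=sp−y≈-0.653372; I≈-1.356090, D=e−e_prev≈0.334787; u=3/4·(-0.653372)+1·(-1.356090)+1/2·0.334787≈-1.678726; next y=1/5·(-0.346628)+1/4·(-1.678726)≈-0.489007
n=11: y≈-0.489007, sp=-1, e=sp−y≈-0.510993; I≈-1.867083, D=e−e_prev≈0.142379; u=3/4·(-0.510993)+1·(-1.867083)+1/2·0.142379≈-2.179138; next y=1/5·(-0.489007)+1/4·(-2.179138)≈-0.642586
n=12: y≈-0.642586, sp=-1, e=sp−y≈-0.357414; I≈-2.224497, D=e−e_prev≈0.153579; u=3/4·(-0.357414)+1·(-2.224497)+1/2·0.153579≈-2.415768; next y=1/5·(-0.642586)+1/4·(-2.415768)≈-0.732459

0 4 9.000 0.000
1 4 5.938 2.250
2 4 9.523 1.934
3 3 7.306 2.768
4 3 9.327 2.380
5 -1 -0.209 2.808
6 -1 3.368 0.509
7 -1 -0.268 0.944
8 -1 -0.145 0.122
9 -1 -1.377 -0.012
10 -1 -1.679 -0.347
11 -1 -2.179 -0.489
12 -1 -2.416 -0.643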